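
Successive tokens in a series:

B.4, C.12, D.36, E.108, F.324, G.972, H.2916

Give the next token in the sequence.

Letter: letters move forward 1 place in the alphabet; B, C, D, E, F, G, H → I.
Second component: ×3 each step, so 4, 12, 36, 108, 324, 972, 2916 → 8748.
So the next token is I.8748.

I.8748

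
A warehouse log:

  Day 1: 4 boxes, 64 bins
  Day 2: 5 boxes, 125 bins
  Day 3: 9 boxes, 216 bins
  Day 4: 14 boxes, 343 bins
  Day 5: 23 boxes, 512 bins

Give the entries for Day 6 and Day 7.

Boxes: each term is the sum of the two before it; 4, 5, 9, 14, 23 → 37 → 60.
For the bins, perfect cubes: 4³, 5³, 6³, …: 64, 125, 216, 343, 512 → 729 → 1000.
Putting the parts together: 37 boxes, 729 bins and then 60 boxes, 1000 bins.

37 boxes, 729 bins; 60 boxes, 1000 bins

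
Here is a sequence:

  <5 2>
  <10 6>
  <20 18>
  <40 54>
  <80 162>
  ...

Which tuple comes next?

First value: ×2 each step, so 5, 10, 20, 40, 80 → 160.
For the second value, ×3 each step: 2, 6, 18, 54, 162 → 486.
So the next tuple is <160 486>.

<160 486>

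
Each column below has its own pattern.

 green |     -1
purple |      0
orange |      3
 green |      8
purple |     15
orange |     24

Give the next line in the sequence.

Colour: repeats green → purple → orange; green, purple, orange, green, purple, orange → green.
Second component goes -1, 0, 3, 8, 15, 24 → 35 (differences are 1, 3, 5, … (increasing by 2 each time)).
Combining the parts gives green  35.

green  35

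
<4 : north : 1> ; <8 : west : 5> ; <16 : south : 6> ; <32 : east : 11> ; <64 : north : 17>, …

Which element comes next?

First coordinate: 4, 8, 16, 32, 64 → 128 (×2 each step).
For the direction, repeats north → west → south → east: north, west, south, east, north → west.
For the third coordinate, each term is the sum of the two before it: 1, 5, 6, 11, 17 → 28.
Putting it together: <128 : west : 28>.

<128 : west : 28>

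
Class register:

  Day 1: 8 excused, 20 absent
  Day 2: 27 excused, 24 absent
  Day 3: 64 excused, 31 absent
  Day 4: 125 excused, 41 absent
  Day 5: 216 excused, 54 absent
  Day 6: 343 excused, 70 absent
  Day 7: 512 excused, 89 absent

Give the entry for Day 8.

Excused — perfect cubes: 2³, 3³, 4³, …: 8, 27, 64, 125, 216, 343, 512 → 729.
Absent: differences are 4, 7, 10, … (increasing by 3 each time); 20, 24, 31, 41, 54, 70, 89 → 111.
So the next record is 729 excused, 111 absent.

729 excused, 111 absent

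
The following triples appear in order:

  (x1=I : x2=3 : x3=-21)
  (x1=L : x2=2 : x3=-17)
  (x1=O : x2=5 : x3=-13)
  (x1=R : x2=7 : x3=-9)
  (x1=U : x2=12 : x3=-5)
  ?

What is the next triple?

(x1=X : x2=19 : x3=-1)

For the x1, letters move forward 3 places in the alphabet: I, L, O, R, U → X.
X2: 3, 2, 5, 7, 12 → 19 (each term is the sum of the two before it).
X3: +4 each step, so -21, -17, -13, -9, -5 → -1.
Combining the parts gives (x1=X : x2=19 : x3=-1).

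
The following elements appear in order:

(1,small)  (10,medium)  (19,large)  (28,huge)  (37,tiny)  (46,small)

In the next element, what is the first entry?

For the first entry, +9 each step: 1, 10, 19, 28, 37, 46 → 55.

55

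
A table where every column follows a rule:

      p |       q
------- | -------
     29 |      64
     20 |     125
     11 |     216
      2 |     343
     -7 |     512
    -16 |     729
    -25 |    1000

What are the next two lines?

-34  1331; -43  1728

For the column p, −9 each step: 29, 20, 11, 2, -7, -16, -25 → -34 → -43.
Column q: perfect cubes: 4³, 5³, 6³, …; 64, 125, 216, 343, 512, 729, 1000 → 1331 → 1728.
So the next two lines are -34  1331 and -43  1728.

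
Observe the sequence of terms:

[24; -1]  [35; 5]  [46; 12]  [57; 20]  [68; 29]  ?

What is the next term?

[79; 39]

First value goes 24, 35, 46, 57, 68 → 79 (+11 each step).
Second value — differences are 6, 7, 8, … (increasing by 1 each time): -1, 5, 12, 20, 29 → 39.
So the next term is [79; 39].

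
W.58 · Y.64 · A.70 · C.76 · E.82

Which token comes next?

Letter goes W, Y, A, C, E → G (letters move forward 2 places in the alphabet, wrapping Z→A).
Second component goes 58, 64, 70, 76, 82 → 88 (+6 each step).
Combining the parts gives G.88.

G.88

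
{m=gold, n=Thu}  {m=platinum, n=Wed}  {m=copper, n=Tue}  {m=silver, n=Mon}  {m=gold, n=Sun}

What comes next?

M goes gold, platinum, copper, silver, gold → platinum (repeats gold → platinum → copper → silver).
N: runs backward through the weekdays Mon→Sun, so Thu, Wed, Tue, Mon, Sun → Sat.
Putting it together: {m=platinum, n=Sat}.

{m=platinum, n=Sat}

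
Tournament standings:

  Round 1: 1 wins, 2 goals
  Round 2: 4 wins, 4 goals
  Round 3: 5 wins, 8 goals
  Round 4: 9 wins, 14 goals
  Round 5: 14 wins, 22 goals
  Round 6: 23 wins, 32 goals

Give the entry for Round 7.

Wins — each term is the sum of the two before it: 1, 4, 5, 9, 14, 23 → 37.
Goals — differences are 2, 4, 6, … (increasing by 2 each time): 2, 4, 8, 14, 22, 32 → 44.
So the next line is 37 wins, 44 goals.

37 wins, 44 goals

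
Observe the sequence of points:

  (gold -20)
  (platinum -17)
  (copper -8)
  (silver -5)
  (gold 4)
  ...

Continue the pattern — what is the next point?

(platinum 7)

Metal goes gold, platinum, copper, silver, gold → platinum (repeats gold → platinum → copper → silver).
Second coordinate goes -20, -17, -8, -5, 4 → 7 (alternating steps +3, +9, +3, +9, …).
Putting it together: (platinum 7).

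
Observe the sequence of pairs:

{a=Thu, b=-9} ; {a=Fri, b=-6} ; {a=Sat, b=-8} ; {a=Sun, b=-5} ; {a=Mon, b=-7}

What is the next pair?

A: runs through the weekdays Mon→Sun, so Thu, Fri, Sat, Sun, Mon → Tue.
B: -9, -6, -8, -5, -7 → -4 (alternating steps +3, −2, +3, −2, …).
Combining the parts gives {a=Tue, b=-4}.

{a=Tue, b=-4}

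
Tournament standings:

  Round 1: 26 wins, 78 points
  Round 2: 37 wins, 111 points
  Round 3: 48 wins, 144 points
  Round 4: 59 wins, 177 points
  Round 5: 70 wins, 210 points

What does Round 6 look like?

For the wins, +11 each step: 26, 37, 48, 59, 70 → 81.
Points: 78, 111, 144, 177, 210 → 243 (always 3 × the wins).
So the next row is 81 wins, 243 points.

81 wins, 243 points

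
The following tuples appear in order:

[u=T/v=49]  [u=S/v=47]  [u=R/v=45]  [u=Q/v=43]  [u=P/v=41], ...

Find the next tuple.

[u=O/v=39]

U — letters move back 1 place in the alphabet: T, S, R, Q, P → O.
V goes 49, 47, 45, 43, 41 → 39 (−2 each step).
Putting it together: [u=O/v=39].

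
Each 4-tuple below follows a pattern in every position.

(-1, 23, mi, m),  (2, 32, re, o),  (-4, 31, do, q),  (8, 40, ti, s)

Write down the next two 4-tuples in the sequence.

First entry goes -1, 2, -4, 8 → -16 → 32 (×(-2) each step).
Second entry: 23, 32, 31, 40 → 39 → 48 (alternating steps +9, −1, +9, −1, …).
Note goes mi, re, do, ti → la → sol (runs backward through the solfège scale do→ti).
Letter goes m, o, q, s → u → w (letters move forward 2 places in the alphabet).
So the next two 4-tuples are (-16, 39, la, u) and (32, 48, sol, w).

(-16, 39, la, u), (32, 48, sol, w)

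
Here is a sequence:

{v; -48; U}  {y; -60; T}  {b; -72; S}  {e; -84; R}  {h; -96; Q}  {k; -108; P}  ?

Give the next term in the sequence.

For the first letter, letters move forward 3 places in the alphabet, wrapping Z→A: v, y, b, e, h, k → n.
Second part: −12 each step; -48, -60, -72, -84, -96, -108 → -120.
Second letter goes U, T, S, R, Q, P → O (letters move back 1 place in the alphabet).
So the next term is {n; -120; O}.

{n; -120; O}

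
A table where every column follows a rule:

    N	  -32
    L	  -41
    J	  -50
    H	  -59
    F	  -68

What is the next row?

D  -77

Letter: letters move back 2 places in the alphabet; N, L, J, H, F → D.
Second component: −9 each step; -32, -41, -50, -59, -68 → -77.
Putting it together: D  -77.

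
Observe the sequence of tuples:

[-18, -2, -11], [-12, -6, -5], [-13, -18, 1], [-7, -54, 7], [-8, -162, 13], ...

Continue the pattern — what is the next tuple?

[-2, -486, 19]

First slot: -18, -12, -13, -7, -8 → -2 (alternating steps +6, −1, +6, −1, …).
Second slot: ×3 each step; -2, -6, -18, -54, -162 → -486.
Third slot — +6 each step: -11, -5, 1, 7, 13 → 19.
Combining the parts gives [-2, -486, 19].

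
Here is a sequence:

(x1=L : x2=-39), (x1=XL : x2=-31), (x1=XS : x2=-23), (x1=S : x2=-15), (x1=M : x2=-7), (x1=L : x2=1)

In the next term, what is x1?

XL

X1 goes L, XL, XS, S, M, L → XL (repeats L → XL → XS → S → M).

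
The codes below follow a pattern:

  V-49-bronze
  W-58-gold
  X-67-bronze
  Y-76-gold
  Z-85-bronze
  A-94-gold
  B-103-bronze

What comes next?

C-112-gold

Letter goes V, W, X, Y, Z, A, B → C (letters move forward 1 place in the alphabet, wrapping Z→A).
For the second component, +9 each step: 49, 58, 67, 76, 85, 94, 103 → 112.
Rank — alternates bronze ↔ gold: bronze, gold, bronze, gold, bronze, gold, bronze → gold.
So the next code is C-112-gold.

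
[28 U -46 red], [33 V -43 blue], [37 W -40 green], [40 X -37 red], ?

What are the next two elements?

First coordinate: differences are 5, 4, 3, … (decreasing by 1 each time); 28, 33, 37, 40 → 42 → 43.
For the letter, letters move forward 1 place in the alphabet: U, V, W, X → Y → Z.
Third coordinate: +3 each step, so -46, -43, -40, -37 → -34 → -31.
Colour: repeats red → blue → green; red, blue, green, red → blue → green.
Putting the parts together: [42 Y -34 blue] and then [43 Z -31 green].

[42 Y -34 blue], [43 Z -31 green]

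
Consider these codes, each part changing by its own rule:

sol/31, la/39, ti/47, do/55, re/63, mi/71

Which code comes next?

For the note, runs through the solfège scale do→ti: sol, la, ti, do, re, mi → fa.
Second component: +8 each step, so 31, 39, 47, 55, 63, 71 → 79.
Combining the parts gives fa/79.

fa/79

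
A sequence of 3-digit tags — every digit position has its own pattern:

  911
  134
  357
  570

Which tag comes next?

First digit: +2 each step, mod 10, so 9, 1, 3, 5 → 7.
Second digit goes 1, 3, 5, 7 → 9 (+2 each step, mod 10).
Third digit: +3 each step, mod 10, so 1, 4, 7, 0 → 3.
Putting it together: 793.

793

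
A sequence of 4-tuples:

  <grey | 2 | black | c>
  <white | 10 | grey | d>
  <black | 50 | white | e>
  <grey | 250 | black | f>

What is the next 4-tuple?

First shade: repeats grey → white → black; grey, white, black, grey → white.
Second coordinate: ×5 each step; 2, 10, 50, 250 → 1250.
Second shade goes black, grey, white, black → grey (repeats black → grey → white).
For the letter, letters move forward 1 place in the alphabet: c, d, e, f → g.
So the next 4-tuple is <white | 1250 | grey | g>.

<white | 1250 | grey | g>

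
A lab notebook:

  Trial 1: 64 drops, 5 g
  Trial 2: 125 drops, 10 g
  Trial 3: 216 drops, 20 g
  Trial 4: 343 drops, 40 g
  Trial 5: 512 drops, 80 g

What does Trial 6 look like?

Drops: 64, 125, 216, 343, 512 → 729 (perfect cubes: 4³, 5³, 6³, …).
For the g, ×2 each step: 5, 10, 20, 40, 80 → 160.
So the next row is 729 drops, 160 g.

729 drops, 160 g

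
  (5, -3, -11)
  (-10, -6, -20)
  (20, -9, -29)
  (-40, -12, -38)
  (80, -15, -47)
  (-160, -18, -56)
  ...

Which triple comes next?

First slot: ×(-2) each step, so 5, -10, 20, -40, 80, -160 → 320.
Second slot: −3 each step; -3, -6, -9, -12, -15, -18 → -21.
For the third slot, −9 each step: -11, -20, -29, -38, -47, -56 → -65.
Putting it together: (320, -21, -65).

(320, -21, -65)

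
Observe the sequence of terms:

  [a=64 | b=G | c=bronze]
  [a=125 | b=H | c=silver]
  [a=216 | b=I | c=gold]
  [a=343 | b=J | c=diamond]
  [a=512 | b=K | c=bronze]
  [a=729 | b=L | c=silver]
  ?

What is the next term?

[a=1000 | b=M | c=gold]

A — perfect cubes: 4³, 5³, 6³, …: 64, 125, 216, 343, 512, 729 → 1000.
B: letters move forward 1 place in the alphabet, so G, H, I, J, K, L → M.
C: bronze, silver, gold, diamond, bronze, silver → gold (repeats bronze → silver → gold → diamond).
Combining the parts gives [a=1000 | b=M | c=gold].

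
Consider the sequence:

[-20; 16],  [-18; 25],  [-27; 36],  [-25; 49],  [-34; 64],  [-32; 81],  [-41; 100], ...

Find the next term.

[-39; 121]

First part goes -20, -18, -27, -25, -34, -32, -41 → -39 (alternating steps +2, −9, +2, −9, …).
Second part: perfect squares: 4², 5², 6², …; 16, 25, 36, 49, 64, 81, 100 → 121.
Putting it together: [-39; 121].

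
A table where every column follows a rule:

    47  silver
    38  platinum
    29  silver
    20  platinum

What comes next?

First component goes 47, 38, 29, 20 → 11 (−9 each step).
Metal: alternates silver ↔ platinum, so silver, platinum, silver, platinum → silver.
So the next row is 11  silver.

11  silver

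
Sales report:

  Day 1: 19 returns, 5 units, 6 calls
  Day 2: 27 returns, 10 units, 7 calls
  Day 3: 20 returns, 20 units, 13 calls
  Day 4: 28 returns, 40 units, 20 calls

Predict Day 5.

Returns: alternating steps +8, −7, +8, −7, …, so 19, 27, 20, 28 → 21.
Units: ×2 each step, so 5, 10, 20, 40 → 80.
Calls: each term is the sum of the two before it, so 6, 7, 13, 20 → 33.
Combining the parts gives 21 returns, 80 units, 33 calls.

21 returns, 80 units, 33 calls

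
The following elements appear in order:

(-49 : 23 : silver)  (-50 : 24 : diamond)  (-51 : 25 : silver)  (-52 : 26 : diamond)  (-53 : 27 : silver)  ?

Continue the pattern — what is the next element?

(-54 : 28 : diamond)

First component: -49, -50, -51, -52, -53 → -54 (−1 each step).
Second component: together with the first component always sums to -26; 23, 24, 25, 26, 27 → 28.
Rank — alternates silver ↔ diamond: silver, diamond, silver, diamond, silver → diamond.
Putting it together: (-54 : 28 : diamond).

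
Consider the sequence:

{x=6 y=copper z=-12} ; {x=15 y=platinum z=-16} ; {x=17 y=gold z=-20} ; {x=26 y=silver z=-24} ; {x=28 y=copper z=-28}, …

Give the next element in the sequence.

{x=37 y=platinum z=-32}

X: alternating steps +9, +2, +9, +2, …; 6, 15, 17, 26, 28 → 37.
Y — repeats copper → platinum → gold → silver: copper, platinum, gold, silver, copper → platinum.
Z goes -12, -16, -20, -24, -28 → -32 (−4 each step).
Combining the parts gives {x=37 y=platinum z=-32}.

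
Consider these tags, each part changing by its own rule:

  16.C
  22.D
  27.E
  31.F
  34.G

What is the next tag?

First component — differences are 6, 5, 4, … (decreasing by 1 each time): 16, 22, 27, 31, 34 → 36.
For the letter, letters move forward 1 place in the alphabet: C, D, E, F, G → H.
So the next tag is 36.H.

36.H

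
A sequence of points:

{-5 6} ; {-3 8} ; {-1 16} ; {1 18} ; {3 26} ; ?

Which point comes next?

{5 28}

First coordinate — +2 each step: -5, -3, -1, 1, 3 → 5.
For the second coordinate, alternating steps +2, +8, +2, +8, …: 6, 8, 16, 18, 26 → 28.
Combining the parts gives {5 28}.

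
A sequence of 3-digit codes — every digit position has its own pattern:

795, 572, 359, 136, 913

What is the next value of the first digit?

For the first digit, −2 each step, mod 10: 7, 5, 3, 1, 9 → 7.

7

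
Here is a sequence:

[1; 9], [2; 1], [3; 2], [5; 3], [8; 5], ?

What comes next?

First part: each term is the sum of the two before it; 1, 2, 3, 5, 8 → 13.
Second part: always the previous value of the first part; 9, 1, 2, 3, 5 → 8.
Combining the parts gives [13; 8].

[13; 8]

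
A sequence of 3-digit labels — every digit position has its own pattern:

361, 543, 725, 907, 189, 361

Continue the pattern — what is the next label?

543

First digit: +2 each step, mod 10; 3, 5, 7, 9, 1, 3 → 5.
Second digit: −2 each step, mod 10, so 6, 4, 2, 0, 8, 6 → 4.
Third digit — +2 each step, mod 10: 1, 3, 5, 7, 9, 1 → 3.
Putting it together: 543.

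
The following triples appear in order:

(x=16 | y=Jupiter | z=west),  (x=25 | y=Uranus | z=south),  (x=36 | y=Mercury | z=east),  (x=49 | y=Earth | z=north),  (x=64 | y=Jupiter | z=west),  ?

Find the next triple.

X — perfect squares: 4², 5², 6², …: 16, 25, 36, 49, 64 → 81.
Y goes Jupiter, Uranus, Mercury, Earth, Jupiter → Uranus (repeats Jupiter → Uranus → Mercury → Earth).
Z goes west, south, east, north, west → south (repeats west → south → east → north).
So the next triple is (x=81 | y=Uranus | z=south).

(x=81 | y=Uranus | z=south)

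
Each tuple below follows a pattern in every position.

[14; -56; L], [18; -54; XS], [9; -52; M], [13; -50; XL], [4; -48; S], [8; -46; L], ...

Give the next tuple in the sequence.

First component: alternating steps +4, −9, +4, −9, …, so 14, 18, 9, 13, 4, 8 → -1.
Second component — +2 each step: -56, -54, -52, -50, -48, -46 → -44.
For the size, repeats L → XS → M → XL → S: L, XS, M, XL, S, L → XS.
Putting it together: [-1; -44; XS].

[-1; -44; XS]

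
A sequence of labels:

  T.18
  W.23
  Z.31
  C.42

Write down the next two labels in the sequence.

F.56 then I.73

Letter: T, W, Z, C → F → I (letters move forward 3 places in the alphabet, wrapping Z→A).
Second component goes 18, 23, 31, 42 → 56 → 73 (differences are 5, 8, 11, … (increasing by 3 each time)).
So the next two labels are F.56 and I.73.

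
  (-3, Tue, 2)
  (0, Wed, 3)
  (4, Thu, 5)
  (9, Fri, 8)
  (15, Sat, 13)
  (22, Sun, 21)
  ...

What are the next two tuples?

(30, Mon, 34), (39, Tue, 55)

First coordinate goes -3, 0, 4, 9, 15, 22 → 30 → 39 (differences are 3, 4, 5, … (increasing by 1 each time)).
Day goes Tue, Wed, Thu, Fri, Sat, Sun → Mon → Tue (runs through the weekdays Mon→Sun).
For the third coordinate, each term is the sum of the two before it: 2, 3, 5, 8, 13, 21 → 34 → 55.
Putting the parts together: (30, Mon, 34) and then (39, Tue, 55).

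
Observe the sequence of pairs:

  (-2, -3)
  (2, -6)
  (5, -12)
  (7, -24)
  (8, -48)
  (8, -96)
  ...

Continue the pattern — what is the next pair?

(7, -192)

For the first entry, differences are 4, 3, 2, … (decreasing by 1 each time): -2, 2, 5, 7, 8, 8 → 7.
Second entry goes -3, -6, -12, -24, -48, -96 → -192 (×2 each step).
Putting it together: (7, -192).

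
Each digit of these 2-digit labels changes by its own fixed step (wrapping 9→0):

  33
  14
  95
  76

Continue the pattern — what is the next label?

First digit goes 3, 1, 9, 7 → 5 (−2 each step, mod 10).
Second digit: 3, 4, 5, 6 → 7 (+1 each step, mod 10).
Putting it together: 57.

57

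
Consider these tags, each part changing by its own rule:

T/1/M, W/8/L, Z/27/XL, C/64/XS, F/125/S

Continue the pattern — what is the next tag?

Letter: T, W, Z, C, F → I (letters move forward 3 places in the alphabet, wrapping Z→A).
For the second component, perfect cubes: 1³, 2³, 3³, …: 1, 8, 27, 64, 125 → 216.
For the size, runs through clothing sizes XS→XL: M, L, XL, XS, S → M.
So the next tag is I/216/M.

I/216/M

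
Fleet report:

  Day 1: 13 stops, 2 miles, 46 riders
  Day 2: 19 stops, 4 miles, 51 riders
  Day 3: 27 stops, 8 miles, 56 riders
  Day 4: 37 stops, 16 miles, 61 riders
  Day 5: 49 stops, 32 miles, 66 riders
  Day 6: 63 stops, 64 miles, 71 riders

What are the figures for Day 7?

For the stops, differences are 6, 8, 10, … (increasing by 2 each time): 13, 19, 27, 37, 49, 63 → 79.
Miles: ×2 each step; 2, 4, 8, 16, 32, 64 → 128.
Riders goes 46, 51, 56, 61, 66, 71 → 76 (+5 each step).
Combining the parts gives 79 stops, 128 miles, 76 riders.

79 stops, 128 miles, 76 riders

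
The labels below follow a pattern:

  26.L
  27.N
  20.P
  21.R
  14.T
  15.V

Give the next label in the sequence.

8.X

First component: alternating steps +1, −7, +1, −7, …, so 26, 27, 20, 21, 14, 15 → 8.
Letter: letters move forward 2 places in the alphabet, so L, N, P, R, T, V → X.
So the next label is 8.X.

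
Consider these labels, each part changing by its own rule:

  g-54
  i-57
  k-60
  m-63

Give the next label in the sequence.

For the letter, letters move forward 2 places in the alphabet: g, i, k, m → o.
For the second component, +3 each step: 54, 57, 60, 63 → 66.
So the next label is o-66.

o-66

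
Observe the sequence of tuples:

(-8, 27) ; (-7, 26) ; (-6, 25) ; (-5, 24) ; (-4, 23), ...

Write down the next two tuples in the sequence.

For the first coordinate, +1 each step: -8, -7, -6, -5, -4 → -3 → -2.
Second coordinate: together with the first coordinate always sums to 19, so 27, 26, 25, 24, 23 → 22 → 21.
So the next two tuples are (-3, 22) and (-2, 21).

(-3, 22), (-2, 21)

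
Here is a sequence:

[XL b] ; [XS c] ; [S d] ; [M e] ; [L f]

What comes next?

[XL g]

Size goes XL, XS, S, M, L → XL (runs through clothing sizes XS→XL).
Letter — letters move forward 1 place in the alphabet: b, c, d, e, f → g.
So the next element is [XL g].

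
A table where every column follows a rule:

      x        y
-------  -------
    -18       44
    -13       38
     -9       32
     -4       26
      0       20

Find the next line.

For the column x, alternating steps +5, +4, +5, +4, …: -18, -13, -9, -4, 0 → 5.
Column y goes 44, 38, 32, 26, 20 → 14 (−6 each step).
So the next line is 5  14.

5  14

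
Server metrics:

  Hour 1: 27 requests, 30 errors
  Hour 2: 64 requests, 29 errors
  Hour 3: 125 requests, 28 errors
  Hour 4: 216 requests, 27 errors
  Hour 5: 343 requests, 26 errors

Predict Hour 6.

512 requests, 25 errors

Requests: perfect cubes: 3³, 4³, 5³, …; 27, 64, 125, 216, 343 → 512.
Errors goes 30, 29, 28, 27, 26 → 25 (−1 each step).
Putting it together: 512 requests, 25 errors.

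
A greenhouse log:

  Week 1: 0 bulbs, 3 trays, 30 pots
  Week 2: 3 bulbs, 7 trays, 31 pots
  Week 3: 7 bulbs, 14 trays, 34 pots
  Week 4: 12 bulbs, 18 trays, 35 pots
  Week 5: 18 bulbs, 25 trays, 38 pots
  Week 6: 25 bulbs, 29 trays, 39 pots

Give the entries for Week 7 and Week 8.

Bulbs goes 0, 3, 7, 12, 18, 25 → 33 → 42 (differences are 3, 4, 5, … (increasing by 1 each time)).
Trays goes 3, 7, 14, 18, 25, 29 → 36 → 40 (alternating steps +4, +7, +4, +7, …).
Pots: alternating steps +1, +3, +1, +3, …, so 30, 31, 34, 35, 38, 39 → 42 → 43.
So the next two rows are 33 bulbs, 36 trays, 42 pots and 42 bulbs, 40 trays, 43 pots.

33 bulbs, 36 trays, 42 pots; 42 bulbs, 40 trays, 43 pots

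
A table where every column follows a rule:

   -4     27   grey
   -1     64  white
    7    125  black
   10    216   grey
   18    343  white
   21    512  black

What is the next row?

For the first component, alternating steps +3, +8, +3, +8, …: -4, -1, 7, 10, 18, 21 → 29.
Second component: 27, 64, 125, 216, 343, 512 → 729 (perfect cubes: 3³, 4³, 5³, …).
Shade goes grey, white, black, grey, white, black → grey (repeats grey → white → black).
Combining the parts gives 29  729  grey.

29  729  grey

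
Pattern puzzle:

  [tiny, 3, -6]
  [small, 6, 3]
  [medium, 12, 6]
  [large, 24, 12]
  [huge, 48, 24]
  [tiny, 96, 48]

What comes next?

For the size, repeats tiny → small → medium → large → huge: tiny, small, medium, large, huge, tiny → small.
Second slot: ×2 each step, so 3, 6, 12, 24, 48, 96 → 192.
Third slot: -6, 3, 6, 12, 24, 48 → 96 (always the previous value of the second slot).
Putting it together: [small, 192, 96].

[small, 192, 96]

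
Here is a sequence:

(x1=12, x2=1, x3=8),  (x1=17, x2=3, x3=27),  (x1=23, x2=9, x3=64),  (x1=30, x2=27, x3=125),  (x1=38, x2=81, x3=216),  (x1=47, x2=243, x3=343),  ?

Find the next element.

(x1=57, x2=729, x3=512)

X1: 12, 17, 23, 30, 38, 47 → 57 (differences are 5, 6, 7, … (increasing by 1 each time)).
For the x2, ×3 each step: 1, 3, 9, 27, 81, 243 → 729.
For the x3, perfect cubes: 2³, 3³, 4³, …: 8, 27, 64, 125, 216, 343 → 512.
So the next element is (x1=57, x2=729, x3=512).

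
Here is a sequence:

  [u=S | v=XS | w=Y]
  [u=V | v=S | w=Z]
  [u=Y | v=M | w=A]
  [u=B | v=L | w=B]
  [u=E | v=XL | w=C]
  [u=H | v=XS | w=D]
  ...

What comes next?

U — letters move forward 3 places in the alphabet, wrapping Z→A: S, V, Y, B, E, H → K.
For the v, repeats XS → S → M → L → XL: XS, S, M, L, XL, XS → S.
For the w, letters move forward 1 place in the alphabet, wrapping Z→A: Y, Z, A, B, C, D → E.
So the next element is [u=K | v=S | w=E].

[u=K | v=S | w=E]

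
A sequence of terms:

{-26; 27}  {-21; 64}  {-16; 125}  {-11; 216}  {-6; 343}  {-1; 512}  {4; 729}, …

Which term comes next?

{9; 1000}

For the first component, +5 each step: -26, -21, -16, -11, -6, -1, 4 → 9.
Second component: perfect cubes: 3³, 4³, 5³, …; 27, 64, 125, 216, 343, 512, 729 → 1000.
Putting it together: {9; 1000}.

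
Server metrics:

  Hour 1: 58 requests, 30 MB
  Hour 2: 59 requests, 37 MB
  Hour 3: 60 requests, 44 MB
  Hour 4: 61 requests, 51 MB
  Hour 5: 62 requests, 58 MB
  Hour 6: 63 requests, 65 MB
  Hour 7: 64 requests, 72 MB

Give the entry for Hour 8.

65 requests, 79 MB

Requests: +1 each step, so 58, 59, 60, 61, 62, 63, 64 → 65.
MB goes 30, 37, 44, 51, 58, 65, 72 → 79 (+7 each step).
Combining the parts gives 65 requests, 79 MB.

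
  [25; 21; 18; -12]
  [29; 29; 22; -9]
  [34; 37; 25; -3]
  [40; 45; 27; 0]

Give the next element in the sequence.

[47; 53; 28; 6]

First value — differences are 4, 5, 6, … (increasing by 1 each time): 25, 29, 34, 40 → 47.
Second value: +8 each step; 21, 29, 37, 45 → 53.
Third value: differences are 4, 3, 2, … (decreasing by 1 each time), so 18, 22, 25, 27 → 28.
For the fourth value, alternating steps +3, +6, +3, +6, …: -12, -9, -3, 0 → 6.
Putting it together: [47; 53; 28; 6].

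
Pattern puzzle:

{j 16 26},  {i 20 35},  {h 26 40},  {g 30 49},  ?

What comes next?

Letter goes j, i, h, g → f (letters move back 1 place in the alphabet).
Second slot: alternating steps +4, +6, +4, +6, …, so 16, 20, 26, 30 → 36.
Third slot: alternating steps +9, +5, +9, +5, …; 26, 35, 40, 49 → 54.
Putting it together: {f 36 54}.

{f 36 54}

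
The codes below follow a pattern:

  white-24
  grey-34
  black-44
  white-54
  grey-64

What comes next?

Shade: white, grey, black, white, grey → black (repeats white → grey → black).
Second component: 24, 34, 44, 54, 64 → 74 (+10 each step).
Combining the parts gives black-74.

black-74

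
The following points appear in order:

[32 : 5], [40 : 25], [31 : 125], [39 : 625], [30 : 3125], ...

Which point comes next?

[38 : 15625]

First component: alternating steps +8, −9, +8, −9, …; 32, 40, 31, 39, 30 → 38.
For the second component, ×5 each step: 5, 25, 125, 625, 3125 → 15625.
So the next point is [38 : 15625].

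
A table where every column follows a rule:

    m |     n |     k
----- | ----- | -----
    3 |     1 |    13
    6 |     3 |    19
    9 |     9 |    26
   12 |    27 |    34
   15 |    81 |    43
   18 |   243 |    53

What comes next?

Column m — +3 each step: 3, 6, 9, 12, 15, 18 → 21.
For the column n, ×3 each step: 1, 3, 9, 27, 81, 243 → 729.
Column k: differences are 6, 7, 8, … (increasing by 1 each time); 13, 19, 26, 34, 43, 53 → 64.
So the next line is 21  729  64.

21  729  64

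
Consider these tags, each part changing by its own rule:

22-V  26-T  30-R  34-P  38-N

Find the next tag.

First component — +4 each step: 22, 26, 30, 34, 38 → 42.
For the letter, letters move back 2 places in the alphabet: V, T, R, P, N → L.
Combining the parts gives 42-L.

42-L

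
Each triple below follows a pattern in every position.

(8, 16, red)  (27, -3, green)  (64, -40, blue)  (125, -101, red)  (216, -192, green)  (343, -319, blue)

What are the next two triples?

For the first value, perfect cubes: 2³, 3³, 4³, …: 8, 27, 64, 125, 216, 343 → 512 → 729.
Second value — together with the first value always sums to 24: 16, -3, -40, -101, -192, -319 → -488 → -705.
For the colour, repeats red → green → blue: red, green, blue, red, green, blue → red → green.
So the next two triples are (512, -488, red) and (729, -705, green).

(512, -488, red), (729, -705, green)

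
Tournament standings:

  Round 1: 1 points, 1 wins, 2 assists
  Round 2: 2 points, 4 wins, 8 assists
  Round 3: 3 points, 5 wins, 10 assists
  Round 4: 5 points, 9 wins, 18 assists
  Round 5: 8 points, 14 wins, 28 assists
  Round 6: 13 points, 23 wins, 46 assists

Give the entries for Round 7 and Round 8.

For the points, each term is the sum of the two before it: 1, 2, 3, 5, 8, 13 → 21 → 34.
Wins goes 1, 4, 5, 9, 14, 23 → 37 → 60 (each term is the sum of the two before it).
Assists goes 2, 8, 10, 18, 28, 46 → 74 → 120 (always 2 × the wins).
So the next two lines are 21 points, 37 wins, 74 assists and 34 points, 60 wins, 120 assists.

21 points, 37 wins, 74 assists; 34 points, 60 wins, 120 assists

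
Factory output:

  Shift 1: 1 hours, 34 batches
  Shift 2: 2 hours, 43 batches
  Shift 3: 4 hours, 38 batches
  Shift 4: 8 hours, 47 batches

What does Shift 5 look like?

Hours: ×2 each step, so 1, 2, 4, 8 → 16.
Batches: alternating steps +9, −5, +9, −5, …; 34, 43, 38, 47 → 42.
Putting it together: 16 hours, 42 batches.

16 hours, 42 batches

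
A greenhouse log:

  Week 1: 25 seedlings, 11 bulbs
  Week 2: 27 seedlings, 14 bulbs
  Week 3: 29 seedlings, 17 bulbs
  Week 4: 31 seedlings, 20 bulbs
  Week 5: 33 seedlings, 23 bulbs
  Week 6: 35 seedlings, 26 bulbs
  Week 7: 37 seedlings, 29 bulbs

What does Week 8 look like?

For the seedlings, +2 each step: 25, 27, 29, 31, 33, 35, 37 → 39.
Bulbs — +3 each step: 11, 14, 17, 20, 23, 26, 29 → 32.
Combining the parts gives 39 seedlings, 32 bulbs.

39 seedlings, 32 bulbs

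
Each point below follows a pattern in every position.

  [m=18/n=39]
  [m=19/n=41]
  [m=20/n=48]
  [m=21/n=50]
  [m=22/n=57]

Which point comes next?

[m=23/n=59]

M: +1 each step; 18, 19, 20, 21, 22 → 23.
For the n, alternating steps +2, +7, +2, +7, …: 39, 41, 48, 50, 57 → 59.
Combining the parts gives [m=23/n=59].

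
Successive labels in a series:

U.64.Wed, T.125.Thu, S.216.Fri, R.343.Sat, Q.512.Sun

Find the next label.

Letter goes U, T, S, R, Q → P (letters move back 1 place in the alphabet).
Second component — perfect cubes: 4³, 5³, 6³, …: 64, 125, 216, 343, 512 → 729.
Day — runs through the weekdays Mon→Sun: Wed, Thu, Fri, Sat, Sun → Mon.
Combining the parts gives P.729.Mon.

P.729.Mon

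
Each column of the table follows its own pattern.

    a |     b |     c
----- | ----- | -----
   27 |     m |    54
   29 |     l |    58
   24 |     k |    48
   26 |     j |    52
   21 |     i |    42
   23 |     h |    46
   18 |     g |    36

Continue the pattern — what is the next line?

Column a: alternating steps +2, −5, +2, −5, …, so 27, 29, 24, 26, 21, 23, 18 → 20.
Column b: letters move back 1 place in the alphabet; m, l, k, j, i, h, g → f.
Column c: always 2 × the column a, so 54, 58, 48, 52, 42, 46, 36 → 40.
So the next line is 20  f  40.

20  f  40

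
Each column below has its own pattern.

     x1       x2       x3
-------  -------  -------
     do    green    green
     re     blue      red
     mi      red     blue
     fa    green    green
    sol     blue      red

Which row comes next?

Column x1: do, re, mi, fa, sol → la (runs through the solfège scale do→ti).
Column x2: repeats green → blue → red, so green, blue, red, green, blue → red.
Column x3: green, red, blue, green, red → blue (repeats green → red → blue).
Combining the parts gives la  red  blue.

la  red  blue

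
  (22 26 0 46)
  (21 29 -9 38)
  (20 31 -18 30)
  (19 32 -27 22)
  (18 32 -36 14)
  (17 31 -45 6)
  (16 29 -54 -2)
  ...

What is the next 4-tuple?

First slot: −1 each step, so 22, 21, 20, 19, 18, 17, 16 → 15.
Second slot: differences are 3, 2, 1, … (decreasing by 1 each time); 26, 29, 31, 32, 32, 31, 29 → 26.
Third slot: −9 each step, so 0, -9, -18, -27, -36, -45, -54 → -63.
For the fourth slot, −8 each step: 46, 38, 30, 22, 14, 6, -2 → -10.
So the next 4-tuple is (15 26 -63 -10).

(15 26 -63 -10)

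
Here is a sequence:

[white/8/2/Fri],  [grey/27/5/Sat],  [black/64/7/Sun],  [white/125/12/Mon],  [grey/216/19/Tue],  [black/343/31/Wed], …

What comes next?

[white/512/50/Thu]

Shade goes white, grey, black, white, grey, black → white (repeats white → grey → black).
Second entry: perfect cubes: 2³, 3³, 4³, …; 8, 27, 64, 125, 216, 343 → 512.
Third entry: 2, 5, 7, 12, 19, 31 → 50 (each term is the sum of the two before it).
Day: runs through the weekdays Mon→Sun, so Fri, Sat, Sun, Mon, Tue, Wed → Thu.
So the next term is [white/512/50/Thu].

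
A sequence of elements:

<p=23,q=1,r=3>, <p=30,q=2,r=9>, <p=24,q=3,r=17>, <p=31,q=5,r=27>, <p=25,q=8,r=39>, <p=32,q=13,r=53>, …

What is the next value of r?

69

For the r, differences are 6, 8, 10, … (increasing by 2 each time): 3, 9, 17, 27, 39, 53 → 69.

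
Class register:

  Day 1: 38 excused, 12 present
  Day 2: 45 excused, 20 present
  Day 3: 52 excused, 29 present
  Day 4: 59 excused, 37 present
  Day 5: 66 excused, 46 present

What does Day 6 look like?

Excused — +7 each step: 38, 45, 52, 59, 66 → 73.
For the present, alternating steps +8, +9, +8, +9, …: 12, 20, 29, 37, 46 → 54.
So the next row is 73 excused, 54 present.

73 excused, 54 present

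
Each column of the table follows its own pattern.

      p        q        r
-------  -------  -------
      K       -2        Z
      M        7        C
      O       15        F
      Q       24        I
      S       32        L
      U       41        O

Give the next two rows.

Column p goes K, M, O, Q, S, U → W → Y (letters move forward 2 places in the alphabet).
Column q: alternating steps +9, +8, +9, +8, …; -2, 7, 15, 24, 32, 41 → 49 → 58.
Column r goes Z, C, F, I, L, O → R → U (letters move forward 3 places in the alphabet, wrapping Z→A).
Putting the parts together: W  49  R and then Y  58  U.

W  49  R; Y  58  U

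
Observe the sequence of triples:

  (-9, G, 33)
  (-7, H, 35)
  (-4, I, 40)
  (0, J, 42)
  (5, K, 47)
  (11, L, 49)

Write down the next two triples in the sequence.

First slot: differences are 2, 3, 4, … (increasing by 1 each time), so -9, -7, -4, 0, 5, 11 → 18 → 26.
Letter: letters move forward 1 place in the alphabet; G, H, I, J, K, L → M → N.
Third slot — alternating steps +2, +5, +2, +5, …: 33, 35, 40, 42, 47, 49 → 54 → 56.
So the next two triples are (18, M, 54) and (26, N, 56).

(18, M, 54), (26, N, 56)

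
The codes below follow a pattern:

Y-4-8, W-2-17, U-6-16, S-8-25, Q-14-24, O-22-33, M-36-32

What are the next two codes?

K-58-41 then I-94-40

For the letter, letters move back 2 places in the alphabet: Y, W, U, S, Q, O, M → K → I.
Second component: 4, 2, 6, 8, 14, 22, 36 → 58 → 94 (each term is the sum of the two before it).
Third component — alternating steps +9, −1, +9, −1, …: 8, 17, 16, 25, 24, 33, 32 → 41 → 40.
Putting the parts together: K-58-41 and then I-94-40.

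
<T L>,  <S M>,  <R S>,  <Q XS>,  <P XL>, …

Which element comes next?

Letter — letters move back 1 place in the alphabet: T, S, R, Q, P → O.
Size: runs backward through clothing sizes XS→XL; L, M, S, XS, XL → L.
Combining the parts gives <O L>.

<O L>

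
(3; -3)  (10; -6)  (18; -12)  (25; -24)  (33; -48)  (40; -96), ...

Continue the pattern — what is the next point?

First slot: 3, 10, 18, 25, 33, 40 → 48 (alternating steps +7, +8, +7, +8, …).
Second slot: -3, -6, -12, -24, -48, -96 → -192 (×2 each step).
Putting it together: (48; -192).

(48; -192)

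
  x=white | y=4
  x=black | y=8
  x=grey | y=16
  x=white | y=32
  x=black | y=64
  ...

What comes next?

X: repeats white → black → grey, so white, black, grey, white, black → grey.
For the y, ×2 each step: 4, 8, 16, 32, 64 → 128.
Putting it together: x=grey | y=128.

x=grey | y=128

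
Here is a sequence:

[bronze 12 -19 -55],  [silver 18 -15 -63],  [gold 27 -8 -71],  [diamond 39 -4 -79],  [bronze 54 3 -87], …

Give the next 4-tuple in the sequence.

Rank goes bronze, silver, gold, diamond, bronze → silver (repeats bronze → silver → gold → diamond).
Second value: 12, 18, 27, 39, 54 → 72 (differences are 6, 9, 12, … (increasing by 3 each time)).
Third value: alternating steps +4, +7, +4, +7, …, so -19, -15, -8, -4, 3 → 7.
Fourth value goes -55, -63, -71, -79, -87 → -95 (−8 each step).
Combining the parts gives [silver 72 7 -95].

[silver 72 7 -95]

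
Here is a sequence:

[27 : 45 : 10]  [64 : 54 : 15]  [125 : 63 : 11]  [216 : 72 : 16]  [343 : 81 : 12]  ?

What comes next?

First value: 27, 64, 125, 216, 343 → 512 (perfect cubes: 3³, 4³, 5³, …).
For the second value, +9 each step: 45, 54, 63, 72, 81 → 90.
For the third value, alternating steps +5, −4, +5, −4, …: 10, 15, 11, 16, 12 → 17.
Combining the parts gives [512 : 90 : 17].

[512 : 90 : 17]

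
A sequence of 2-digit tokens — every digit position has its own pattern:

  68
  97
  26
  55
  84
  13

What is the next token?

First digit — +3 each step, mod 10: 6, 9, 2, 5, 8, 1 → 4.
Second digit goes 8, 7, 6, 5, 4, 3 → 2 (−1 each step, mod 10).
So the next token is 42.

42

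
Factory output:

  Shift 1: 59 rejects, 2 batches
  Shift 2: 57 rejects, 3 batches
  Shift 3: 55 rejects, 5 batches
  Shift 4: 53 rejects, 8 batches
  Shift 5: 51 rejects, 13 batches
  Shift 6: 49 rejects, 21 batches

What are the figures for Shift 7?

47 rejects, 34 batches

Rejects: −2 each step, so 59, 57, 55, 53, 51, 49 → 47.
Batches: 2, 3, 5, 8, 13, 21 → 34 (each term is the sum of the two before it).
Combining the parts gives 47 rejects, 34 batches.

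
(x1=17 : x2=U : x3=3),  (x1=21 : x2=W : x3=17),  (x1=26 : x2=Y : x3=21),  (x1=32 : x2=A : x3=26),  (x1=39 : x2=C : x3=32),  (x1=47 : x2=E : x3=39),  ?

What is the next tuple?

(x1=56 : x2=G : x3=47)

X1 goes 17, 21, 26, 32, 39, 47 → 56 (differences are 4, 5, 6, … (increasing by 1 each time)).
X2 goes U, W, Y, A, C, E → G (letters move forward 2 places in the alphabet, wrapping Z→A).
X3: always the previous value of the x1; 3, 17, 21, 26, 32, 39 → 47.
Putting it together: (x1=56 : x2=G : x3=47).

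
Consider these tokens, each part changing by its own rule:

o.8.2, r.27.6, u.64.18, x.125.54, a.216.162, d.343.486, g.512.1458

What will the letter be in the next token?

Letter — letters move forward 3 places in the alphabet, wrapping Z→A: o, r, u, x, a, d, g → j.

j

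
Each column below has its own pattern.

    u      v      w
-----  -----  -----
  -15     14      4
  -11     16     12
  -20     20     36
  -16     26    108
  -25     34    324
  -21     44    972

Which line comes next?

-30  56  2916

Column u: alternating steps +4, −9, +4, −9, …, so -15, -11, -20, -16, -25, -21 → -30.
For the column v, differences are 2, 4, 6, … (increasing by 2 each time): 14, 16, 20, 26, 34, 44 → 56.
Column w goes 4, 12, 36, 108, 324, 972 → 2916 (×3 each step).
Putting it together: -30  56  2916.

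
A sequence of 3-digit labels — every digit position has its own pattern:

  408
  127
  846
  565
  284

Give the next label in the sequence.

First digit: −3 each step, mod 10; 4, 1, 8, 5, 2 → 9.
Second digit — +2 each step, mod 10: 0, 2, 4, 6, 8 → 0.
Third digit: −1 each step, mod 10; 8, 7, 6, 5, 4 → 3.
Putting it together: 903.

903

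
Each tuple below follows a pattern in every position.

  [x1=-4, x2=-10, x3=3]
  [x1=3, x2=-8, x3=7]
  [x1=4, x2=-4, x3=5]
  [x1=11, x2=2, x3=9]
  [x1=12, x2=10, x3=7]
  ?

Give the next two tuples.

X1: -4, 3, 4, 11, 12 → 19 → 20 (alternating steps +7, +1, +7, +1, …).
For the x2, differences are 2, 4, 6, … (increasing by 2 each time): -10, -8, -4, 2, 10 → 20 → 32.
X3: alternating steps +4, −2, +4, −2, …; 3, 7, 5, 9, 7 → 11 → 9.
Putting the parts together: [x1=19, x2=20, x3=11] and then [x1=20, x2=32, x3=9].

[x1=19, x2=20, x3=11], [x1=20, x2=32, x3=9]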